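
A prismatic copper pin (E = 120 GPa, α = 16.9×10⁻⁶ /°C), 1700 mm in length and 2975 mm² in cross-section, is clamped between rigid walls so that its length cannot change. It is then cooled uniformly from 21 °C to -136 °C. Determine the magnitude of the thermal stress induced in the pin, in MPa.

σ ≈ 318 MPa (tensile)

With length fixed, the mechanical strain must cancel the thermal strain αΔT = 16.9×10⁻⁶ × 157 = 2653.3×10⁻⁶.
Hence σ = E·αΔT = 120×10³ × 2653.3×10⁻⁶ = 318.4 MPa, tensile.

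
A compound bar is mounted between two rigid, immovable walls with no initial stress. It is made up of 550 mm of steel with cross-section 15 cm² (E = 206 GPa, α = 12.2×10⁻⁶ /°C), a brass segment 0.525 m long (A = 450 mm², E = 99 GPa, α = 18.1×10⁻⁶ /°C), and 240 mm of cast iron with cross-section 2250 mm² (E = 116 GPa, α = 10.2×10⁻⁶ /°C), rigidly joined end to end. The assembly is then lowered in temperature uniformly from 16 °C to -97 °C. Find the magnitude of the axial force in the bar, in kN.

If the supports were absent, the total length change would be Σ αᵢΔT Lᵢ = 12.2×10⁻⁶×113×550 + 18.1×10⁻⁶×113×525 + 10.2×10⁻⁶×113×240 = 2.109 mm.
Since the ends are fixed, an axial force P builds up, equal in every segment, with P · Σ Lᵢ/(AᵢEᵢ) = δ_free.
Σ Lᵢ/(AᵢEᵢ) = 550/(1500×206×10³) + 525/(450×99×10³) + 240/(2250×116×10³) = 1.448×10⁻⁵ mm/N.
Hence P = δ_free / Σ(L/AE) = 2.109/1.448×10⁻⁵ = 145.6 kN (tensile).

P ≈ 146 kN (tensile)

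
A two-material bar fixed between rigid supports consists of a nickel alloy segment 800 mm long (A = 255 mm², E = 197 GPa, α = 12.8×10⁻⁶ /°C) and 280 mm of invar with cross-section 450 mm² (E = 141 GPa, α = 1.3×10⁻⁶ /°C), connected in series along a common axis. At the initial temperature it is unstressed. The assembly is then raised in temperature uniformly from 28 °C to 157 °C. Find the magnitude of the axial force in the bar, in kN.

P ≈ 67.3 kN (compressive)

If the supports were absent, the total length change would be Σ αᵢΔT Lᵢ = 12.8×10⁻⁶×129×800 + 1.3×10⁻⁶×129×280 = 1.368 mm.
Since the ends are fixed, an axial force P builds up, equal in every segment, with P · Σ Lᵢ/(AᵢEᵢ) = δ_free.
Σ Lᵢ/(AᵢEᵢ) = 800/(255×197×10³) + 280/(450×141×10³) = 2.034×10⁻⁵ mm/N.
Hence P = δ_free / Σ(L/AE) = 1.368/2.034×10⁻⁵ = 67.26 kN (compressive).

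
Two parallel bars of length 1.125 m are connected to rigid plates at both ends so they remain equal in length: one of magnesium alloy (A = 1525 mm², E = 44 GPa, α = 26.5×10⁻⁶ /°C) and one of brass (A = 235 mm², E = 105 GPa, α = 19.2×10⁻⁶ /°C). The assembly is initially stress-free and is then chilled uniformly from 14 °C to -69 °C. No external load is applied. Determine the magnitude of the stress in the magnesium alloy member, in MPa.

σ ≈ 7.17 MPa (tensile)

Equilibrium of a rigid end plate with no external load gives equal and opposite internal forces ±P in the two members. Since α_{magnesium alloy} > α_{brass}, cooling drives the magnesium alloy into tension and the brass into compression.
Setting the final lengths equal and cancelling L: (α₁ − α₂)ΔT = P/(A₁E₁) + P/(A₂E₂).
|α₁ − α₂|·ΔT = 7.3×10⁻⁶ × 83 = 0.0006059.
1/(A₁E₁) + 1/(A₂E₂) = 1/(1525×44×10³) + 1/(235×105×10³) = 5.543×10⁻⁸ N⁻¹.
P = 0.0006059 / 5.543×10⁻⁸ = 10930 N = 10.93 kN.
σ_{magnesium alloy} = P/A₁ = 10930/1525 = 7.168 MPa, tensile.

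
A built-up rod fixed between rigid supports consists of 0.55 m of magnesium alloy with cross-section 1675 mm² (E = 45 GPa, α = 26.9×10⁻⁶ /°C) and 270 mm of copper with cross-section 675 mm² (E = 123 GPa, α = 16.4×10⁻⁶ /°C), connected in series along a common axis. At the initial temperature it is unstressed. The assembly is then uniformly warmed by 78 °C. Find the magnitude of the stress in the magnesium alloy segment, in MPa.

If the supports were absent, the total length change would be Σ αᵢΔT Lᵢ = 26.9×10⁻⁶×78×550 + 16.4×10⁻⁶×78×270 = 1.499 mm.
The rigid supports impose zero overall length change; the single axial force P common to all segments must satisfy P Σ Lᵢ/(AᵢEᵢ) = δ_free.
The series flexibility is Σ Lᵢ/(AᵢEᵢ) = 550/(1675×45×10³) + 270/(675×123×10³) = 1.055×10⁻⁵ mm/N.
So P = 1.499 / 1.055×10⁻⁵ = 142.1 kN, compressive.
σ_{magnesium alloy} = P / A = 142100 / 1675 = 84.86 MPa.

σ ≈ 84.9 MPa (compressive)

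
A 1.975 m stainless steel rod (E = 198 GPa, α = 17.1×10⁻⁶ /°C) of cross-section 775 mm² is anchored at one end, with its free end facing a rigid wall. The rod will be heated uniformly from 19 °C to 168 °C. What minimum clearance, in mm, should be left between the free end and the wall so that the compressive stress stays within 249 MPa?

Free expansion if unrestrained: δ_free = αΔT L = 17.1×10⁻⁶ × 149 × 1975 = 5.032 mm.
At the allowable stress the elastic shortening the wall may impose is σL/E = 249 × 1975 / (198×10³) = 2.484 mm.
The gap must absorb the remainder: g_min = 5.032 − 2.484 = 2.548 mm.

g ≈ 2.55 mm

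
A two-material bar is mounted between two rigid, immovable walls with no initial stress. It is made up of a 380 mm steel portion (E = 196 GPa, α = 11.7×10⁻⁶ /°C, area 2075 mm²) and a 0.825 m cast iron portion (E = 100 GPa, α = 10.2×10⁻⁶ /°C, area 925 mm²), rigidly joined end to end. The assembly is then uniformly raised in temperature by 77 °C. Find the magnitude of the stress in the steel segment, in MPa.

σ ≈ 48.4 MPa (compressive)

With the walls removed the bar would change length by δ_free = Σ αᵢΔT Lᵢ = 11.7×10⁻⁶×77×380 + 10.2×10⁻⁶×77×825 = 0.9903 mm.
The walls prevent any net length change, so an axial force P (same in every segment) develops. Compatibility: P · Σ Lᵢ/(AᵢEᵢ) = δ_free.
The series flexibility is Σ Lᵢ/(AᵢEᵢ) = 380/(2075×196×10³) + 825/(925×100×10³) = 9.853×10⁻⁶ mm/N.
Hence P = δ_free / Σ(L/AE) = 0.9903/9.853×10⁻⁶ = 100.5 kN (compressive).
σ_{steel} = P / A = 100500 / 2075 = 48.44 MPa.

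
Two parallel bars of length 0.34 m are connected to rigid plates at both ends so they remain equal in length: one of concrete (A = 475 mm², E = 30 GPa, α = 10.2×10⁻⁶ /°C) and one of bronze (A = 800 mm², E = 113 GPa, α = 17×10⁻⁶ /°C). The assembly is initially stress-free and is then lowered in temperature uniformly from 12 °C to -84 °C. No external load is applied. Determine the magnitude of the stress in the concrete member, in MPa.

σ ≈ 16.9 MPa (compressive)

Both members must finish at the same length. With the larger α, the bronze tends to over-contract; the plates restrain it, putting the bronze in tension and the concrete in compression. With no external load the two internal forces are equal and opposite, magnitude P.
Compatibility of the two members (thermal + elastic change equal): (α₁ − α₂)ΔT = P·[1/(A₁E₁) + 1/(A₂E₂)].
|α₁ − α₂|·ΔT = 6.8×10⁻⁶ × 96 = 0.0006528.
1/(A₁E₁) + 1/(A₂E₂) = 1/(475×30×10³) + 1/(800×113×10³) = 8.124×10⁻⁸ N⁻¹.
So P = 0.0006528 / 8.124×10⁻⁸ = 8.036 kN.
σ_{concrete} = P/A₁ = 8036/475 = 16.92 MPa, compressive.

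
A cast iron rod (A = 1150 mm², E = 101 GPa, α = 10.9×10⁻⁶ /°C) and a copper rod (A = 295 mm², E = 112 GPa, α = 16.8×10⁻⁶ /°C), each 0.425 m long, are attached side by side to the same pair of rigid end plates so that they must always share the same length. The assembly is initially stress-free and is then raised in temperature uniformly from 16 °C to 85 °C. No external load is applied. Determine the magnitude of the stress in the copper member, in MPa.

Both members must finish at the same length. With the larger α, the copper tends to over-expand; the plates restrain it, putting the copper in compression and the cast iron in tension. With no external load the two internal forces are equal and opposite, magnitude P.
Setting the final lengths equal and cancelling L: (α₁ − α₂)ΔT = P/(A₁E₁) + P/(A₂E₂).
|α₁ − α₂|·ΔT = 5.9×10⁻⁶ × 69 = 0.0004071.
1/(A₁E₁) + 1/(A₂E₂) = 1/(1150×101×10³) + 1/(295×112×10³) = 3.888×10⁻⁸ N⁻¹.
So P = 0.0004071 / 3.888×10⁻⁸ = 10.47 kN.
σ_{copper} = P/A₂ = 10470/295 = 35.5 MPa, compressive.

σ ≈ 35.5 MPa (compressive)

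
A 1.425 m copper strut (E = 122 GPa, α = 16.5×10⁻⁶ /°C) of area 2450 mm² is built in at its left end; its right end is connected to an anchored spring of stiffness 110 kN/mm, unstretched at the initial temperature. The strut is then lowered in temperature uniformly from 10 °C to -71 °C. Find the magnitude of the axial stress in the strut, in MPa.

The unrestrained thermal change is αΔT L = 16.5×10⁻⁶ × 81 × 1425 = 1.905 mm.
With a force P in the spring, the elastic change of the strut is PL/(AE) and that of the spring is P/k; compatibility requires their sum to equal δ_free.
P [ L/(AE) + 1/k ] = δ_free → P [ 1425/(2450×122×10³) + 1/(110×10³) ] = 1.905.
P = 1.905 / 1.386×10⁻⁵ = 137400 N.
σ = P/A = 137400/2450 = 56.09 MPa.

σ ≈ 56.1 MPa (tensile)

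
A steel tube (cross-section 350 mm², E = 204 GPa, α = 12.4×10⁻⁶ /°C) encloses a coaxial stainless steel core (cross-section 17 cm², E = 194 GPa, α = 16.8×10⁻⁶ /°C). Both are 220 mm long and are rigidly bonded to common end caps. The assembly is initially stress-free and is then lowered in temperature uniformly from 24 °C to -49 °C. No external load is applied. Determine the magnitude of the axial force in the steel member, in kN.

P ≈ 18.9 kN (compressive in the steel)

Both members must finish at the same length. With the larger α, the stainless steel tends to over-contract; the plates restrain it, putting the stainless steel in tension and the steel in compression. With no external load the two internal forces are equal and opposite, magnitude P.
Compatibility of the two members (thermal + elastic change equal): (α₁ − α₂)ΔT = P·[1/(A₁E₁) + 1/(A₂E₂)].
|α₁ − α₂|·ΔT = 4.4×10⁻⁶ × 73 = 0.0003212.
1/(A₁E₁) + 1/(A₂E₂) = 1/(350×204×10³) + 1/(1700×194×10³) = 1.704×10⁻⁸ N⁻¹.
P = 0.0003212 / 1.704×10⁻⁸ = 18850 N = 18.85 kN.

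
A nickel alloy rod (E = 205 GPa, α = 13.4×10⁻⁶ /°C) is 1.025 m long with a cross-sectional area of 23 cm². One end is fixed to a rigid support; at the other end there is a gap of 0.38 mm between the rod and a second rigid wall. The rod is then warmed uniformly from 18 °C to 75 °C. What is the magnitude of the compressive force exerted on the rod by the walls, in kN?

P ≈ 185 kN

Unrestrained expansion: δ_free = αΔT L = 13.4×10⁻⁶ × 57 × 1025 = 0.7829 mm.
After closing the 0.38 mm clearance, 0.7829 − 0.38 = 0.4029 mm of expansion remains to be suppressed by the wall.
That suppressed elongation corresponds to σ = E·Δ/L = 205×10³ × 0.4029/1025 = 80.58 MPa.
P = σA = 80.58 × 2300 = 185.3 kN.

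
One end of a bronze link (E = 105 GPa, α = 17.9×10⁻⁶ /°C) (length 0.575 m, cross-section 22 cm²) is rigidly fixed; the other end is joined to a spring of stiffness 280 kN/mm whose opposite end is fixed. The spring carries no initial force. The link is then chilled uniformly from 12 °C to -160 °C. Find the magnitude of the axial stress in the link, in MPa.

σ ≈ 133 MPa (tensile)

The unrestrained thermal change is αΔT L = 17.9×10⁻⁶ × 172 × 575 = 1.77 mm.
With a force P in the spring, the elastic change of the link is PL/(AE) and that of the spring is P/k; compatibility requires their sum to equal δ_free.
P [ L/(AE) + 1/k ] = δ_free → P [ 575/(2200×105×10³) + 1/(280×10³) ] = 1.77.
P = 1.77 / 6.061×10⁻⁶ = 292100 N.
σ = P/A = 292100/2200 = 132.8 MPa.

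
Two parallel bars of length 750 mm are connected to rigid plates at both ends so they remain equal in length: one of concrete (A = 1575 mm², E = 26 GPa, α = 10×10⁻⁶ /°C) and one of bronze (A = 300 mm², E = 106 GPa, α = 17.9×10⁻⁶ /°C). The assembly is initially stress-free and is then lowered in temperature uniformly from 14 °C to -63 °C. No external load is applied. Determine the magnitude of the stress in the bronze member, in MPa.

σ ≈ 36.3 MPa (tensile)

Equilibrium of a rigid end plate with no external load gives equal and opposite internal forces ±P in the two members. Since α_{bronze} > α_{concrete}, cooling drives the bronze into tension and the concrete into compression.
Setting the final lengths equal and cancelling L: (α₁ − α₂)ΔT = P/(A₁E₁) + P/(A₂E₂).
|α₁ − α₂|·ΔT = 7.9×10⁻⁶ × 77 = 0.0006083.
1/(A₁E₁) + 1/(A₂E₂) = 1/(1575×26×10³) + 1/(300×106×10³) = 5.587×10⁻⁸ N⁻¹.
P = 0.0006083 / 5.587×10⁻⁸ = 10890 N = 10.89 kN.
σ_{bronze} = P/A₂ = 10890/300 = 36.29 MPa, tensile.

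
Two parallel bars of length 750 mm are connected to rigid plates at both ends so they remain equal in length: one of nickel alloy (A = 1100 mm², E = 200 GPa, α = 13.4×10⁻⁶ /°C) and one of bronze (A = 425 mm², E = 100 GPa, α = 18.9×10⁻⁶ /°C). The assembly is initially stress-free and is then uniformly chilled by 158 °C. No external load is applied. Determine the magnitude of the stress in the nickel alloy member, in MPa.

Both members must finish at the same length. With the larger α, the bronze tends to over-contract; the plates restrain it, putting the bronze in tension and the nickel alloy in compression. With no external load the two internal forces are equal and opposite, magnitude P.
Equating the net (thermal + elastic) strains gives |α₁ − α₂|·ΔT = P·[1/(A₁E₁) + 1/(A₂E₂)].
|α₁ − α₂|·ΔT = 5.5×10⁻⁶ × 158 = 0.000869.
1/(A₁E₁) + 1/(A₂E₂) = 1/(1100×200×10³) + 1/(425×100×10³) = 2.807×10⁻⁸ N⁻¹.
So P = 0.000869 / 2.807×10⁻⁸ = 30.95 kN.
σ_{nickel alloy} = P/A₁ = 30950/1100 = 28.14 MPa, compressive.

σ ≈ 28.1 MPa (compressive)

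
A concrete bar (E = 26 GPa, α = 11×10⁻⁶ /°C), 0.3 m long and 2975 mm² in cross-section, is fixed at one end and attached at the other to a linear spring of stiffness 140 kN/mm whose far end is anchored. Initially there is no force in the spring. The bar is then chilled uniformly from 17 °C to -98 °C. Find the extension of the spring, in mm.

If the spring were absent the bar would shorten by αΔT L = 11×10⁻⁶ × 115 × 300 = 0.3795 mm.
Let P be the tensile force in the spring. The bar extends elastically by PL/(AE) and the spring stretches by P/k; together these equal δ_free.
So P = δ_free / [L/(AE) + 1/k] = 0.3795 / [ 300/(2975×26×10³) + 1/(140×10³) ].
P = 0.3795 / 1.102×10⁻⁵ = 34430 N.
Spring extension = P/k = 34430/(140×10³) = 0.246 mm.

δ ≈ 0.246 mm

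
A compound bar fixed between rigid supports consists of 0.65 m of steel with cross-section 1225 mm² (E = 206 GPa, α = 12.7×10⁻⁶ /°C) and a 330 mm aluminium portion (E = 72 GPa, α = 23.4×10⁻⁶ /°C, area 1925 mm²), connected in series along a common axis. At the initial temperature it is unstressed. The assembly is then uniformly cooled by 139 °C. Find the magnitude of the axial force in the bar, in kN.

P ≈ 448 kN (tensile)

If the supports were absent, the total length change would be Σ αᵢΔT Lᵢ = 12.7×10⁻⁶×139×650 + 23.4×10⁻⁶×139×330 = 2.221 mm.
The rigid supports impose zero overall length change; the single axial force P common to all segments must satisfy P Σ Lᵢ/(AᵢEᵢ) = δ_free.
The series flexibility is Σ Lᵢ/(AᵢEᵢ) = 650/(1225×206×10³) + 330/(1925×72×10³) = 4.957×10⁻⁶ mm/N.
Hence P = δ_free / Σ(L/AE) = 2.221/4.957×10⁻⁶ = 448 kN (tensile).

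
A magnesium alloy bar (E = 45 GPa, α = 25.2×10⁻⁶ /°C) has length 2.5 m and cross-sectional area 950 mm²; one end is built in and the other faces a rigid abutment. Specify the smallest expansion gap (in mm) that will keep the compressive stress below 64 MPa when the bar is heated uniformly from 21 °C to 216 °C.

With no wall the bar would lengthen by αΔT L = 25.2×10⁻⁶ × 195 × 2500 = 12.29 mm.
A stress of 64 MPa corresponds to the wall pushing the bar back by σL/E = 64×2500/(45×10³) = 3.556 mm.
The gap must absorb the remainder: g_min = 12.29 − 3.556 = 8.729 mm.

g ≈ 8.73 mm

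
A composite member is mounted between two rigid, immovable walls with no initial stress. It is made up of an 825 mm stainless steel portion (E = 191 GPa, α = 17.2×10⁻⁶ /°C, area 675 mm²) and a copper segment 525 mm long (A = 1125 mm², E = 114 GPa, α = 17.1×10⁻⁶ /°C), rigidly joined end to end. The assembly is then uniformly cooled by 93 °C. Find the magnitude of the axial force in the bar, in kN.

With the walls removed the bar would change length by δ_free = Σ αᵢΔT Lᵢ = 17.2×10⁻⁶×93×825 + 17.1×10⁻⁶×93×525 = 2.155 mm.
Since the ends are fixed, an axial force P builds up, equal in every segment, with P · Σ Lᵢ/(AᵢEᵢ) = δ_free.
The series flexibility is Σ Lᵢ/(AᵢEᵢ) = 825/(675×191×10³) + 525/(1125×114×10³) = 1.049×10⁻⁵ mm/N.
So P = 2.155 / 1.049×10⁻⁵ = 205.3 kN, tensile.

P ≈ 205 kN (tensile)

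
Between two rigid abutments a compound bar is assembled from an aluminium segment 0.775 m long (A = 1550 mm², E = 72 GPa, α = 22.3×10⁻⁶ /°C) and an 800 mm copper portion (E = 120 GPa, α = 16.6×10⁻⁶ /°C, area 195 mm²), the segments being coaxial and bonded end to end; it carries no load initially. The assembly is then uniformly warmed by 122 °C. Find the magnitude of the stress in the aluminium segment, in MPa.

σ ≈ 58.5 MPa (compressive)

Free thermal expansion of the whole bar: Σ αᵢΔT Lᵢ = 22.3×10⁻⁶×122×775 + 16.6×10⁻⁶×122×800 = 3.729 mm.
Since the ends are fixed, an axial force P builds up, equal in every segment, with P · Σ Lᵢ/(AᵢEᵢ) = δ_free.
The series flexibility is Σ Lᵢ/(AᵢEᵢ) = 775/(1550×72×10³) + 800/(195×120×10³) = 4.113×10⁻⁵ mm/N.
Hence P = δ_free / Σ(L/AE) = 3.729/4.113×10⁻⁵ = 90.65 kN (compressive).
σ_{aluminium} = P / A = 90650 / 1550 = 58.48 MPa.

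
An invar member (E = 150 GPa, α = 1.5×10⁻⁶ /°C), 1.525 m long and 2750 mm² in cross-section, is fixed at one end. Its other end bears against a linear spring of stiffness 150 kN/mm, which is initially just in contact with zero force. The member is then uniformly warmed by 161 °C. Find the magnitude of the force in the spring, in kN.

Free thermal expansion: δ_free = αΔT L = 1.5×10⁻⁶ × 161 × 1525 = 0.3683 mm.
With a force P in the spring, the elastic change of the member is PL/(AE) and that of the spring is P/k; compatibility requires their sum to equal δ_free.
So P = δ_free / [L/(AE) + 1/k] = 0.3683 / [ 1525/(2750×150×10³) + 1/(150×10³) ].
P = 0.3683 / 1.036×10⁻⁵ = 35540 N.

P ≈ 35.5 kN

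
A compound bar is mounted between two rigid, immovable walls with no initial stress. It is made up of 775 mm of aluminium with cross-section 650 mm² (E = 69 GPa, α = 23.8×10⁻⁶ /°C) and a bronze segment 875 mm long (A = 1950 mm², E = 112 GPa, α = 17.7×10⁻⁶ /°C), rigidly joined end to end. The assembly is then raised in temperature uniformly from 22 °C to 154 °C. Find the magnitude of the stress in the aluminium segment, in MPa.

With the walls removed the bar would change length by δ_free = Σ αᵢΔT Lᵢ = 23.8×10⁻⁶×132×775 + 17.7×10⁻⁶×132×875 = 4.479 mm.
Since the ends are fixed, an axial force P builds up, equal in every segment, with P · Σ Lᵢ/(AᵢEᵢ) = δ_free.
The series flexibility is Σ Lᵢ/(AᵢEᵢ) = 775/(650×69×10³) + 875/(1950×112×10³) = 2.129×10⁻⁵ mm/N.
So P = 4.479 / 2.129×10⁻⁵ = 210.4 kN, compressive.
σ_{aluminium} = P / A = 210400 / 650 = 323.7 MPa.

σ ≈ 324 MPa (compressive)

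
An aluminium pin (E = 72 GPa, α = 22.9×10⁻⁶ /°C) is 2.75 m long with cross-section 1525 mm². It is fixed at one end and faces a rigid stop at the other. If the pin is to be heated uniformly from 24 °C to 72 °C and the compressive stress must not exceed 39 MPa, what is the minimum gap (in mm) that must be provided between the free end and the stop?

g ≈ 1.53 mm

With no wall the pin would lengthen by αΔT L = 22.9×10⁻⁶ × 48 × 2750 = 3.023 mm.
A stress of 39 MPa corresponds to the wall pushing the pin back by σL/E = 39×2750/(72×10³) = 1.49 mm.
The gap must absorb the remainder: g_min = 3.023 − 1.49 = 1.533 mm.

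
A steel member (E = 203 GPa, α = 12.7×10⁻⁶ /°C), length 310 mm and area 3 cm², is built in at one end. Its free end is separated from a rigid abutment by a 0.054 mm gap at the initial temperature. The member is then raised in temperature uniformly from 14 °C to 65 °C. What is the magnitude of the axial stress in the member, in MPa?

Free thermal elongation = αΔT L = 12.7×10⁻⁶ × 51 × 310 = 0.2008 mm.
This exceeds the 0.054 mm gap, so the wall pushes back. The portion of expansion that must be recovered elastically is δ_free − gap = 0.2008 − 0.054 = 0.1468 mm.
That suppressed elongation corresponds to σ = E·Δ/L = 203×10³ × 0.1468/310 = 96.12 MPa.

σ ≈ 96.1 MPa (compressive)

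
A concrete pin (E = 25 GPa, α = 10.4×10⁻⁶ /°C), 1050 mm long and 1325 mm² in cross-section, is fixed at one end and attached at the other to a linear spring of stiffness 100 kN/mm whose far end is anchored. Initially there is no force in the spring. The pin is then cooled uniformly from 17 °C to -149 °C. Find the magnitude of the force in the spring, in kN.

P ≈ 43.5 kN

If the spring were absent the pin would shorten by αΔT L = 10.4×10⁻⁶ × 166 × 1050 = 1.813 mm.
With a force P in the spring, the elastic change of the pin is PL/(AE) and that of the spring is P/k; compatibility requires their sum to equal δ_free.
P [ L/(AE) + 1/k ] = δ_free → P [ 1050/(1325×25×10³) + 1/(100×10³) ] = 1.813.
P = 1.813 / 4.17×10⁻⁵ = 43470 N.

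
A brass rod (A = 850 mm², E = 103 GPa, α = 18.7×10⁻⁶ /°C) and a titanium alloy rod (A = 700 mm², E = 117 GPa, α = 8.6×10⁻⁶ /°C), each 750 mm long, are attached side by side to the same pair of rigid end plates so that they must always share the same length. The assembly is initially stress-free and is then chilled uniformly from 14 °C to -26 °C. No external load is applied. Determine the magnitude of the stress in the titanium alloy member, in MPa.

The brass has the larger α, so on cooling it would change length more than the titanium alloy if both were free. The rigid plates force a common final length, so the brass is put into tension and the titanium alloy into compression, with equal and opposite forces P (no external load).
Equating the net (thermal + elastic) strains gives |α₁ − α₂|·ΔT = P·[1/(A₁E₁) + 1/(A₂E₂)].
|α₁ − α₂|·ΔT = 10.1×10⁻⁶ × 40 = 0.000404.
1/(A₁E₁) + 1/(A₂E₂) = 1/(850×103×10³) + 1/(700×117×10³) = 2.363×10⁻⁸ N⁻¹.
P = 0.000404 / 2.363×10⁻⁸ = 17100 N = 17.1 kN.
σ_{titanium alloy} = P/A₂ = 17100/700 = 24.42 MPa, compressive.

σ ≈ 24.4 MPa (compressive)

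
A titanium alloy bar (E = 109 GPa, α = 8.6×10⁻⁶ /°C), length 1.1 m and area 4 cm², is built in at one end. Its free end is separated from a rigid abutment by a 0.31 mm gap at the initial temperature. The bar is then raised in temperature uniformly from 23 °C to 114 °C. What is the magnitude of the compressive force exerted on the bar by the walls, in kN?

P ≈ 21.8 kN

If the wall were absent the bar would grow by αΔT L = 8.6×10⁻⁶ × 91 × 1100 = 0.8609 mm.
The gap closes (δ_free > 0.31 mm) and the wall then resists a further 0.8609 − 0.31 = 0.5509 mm of expansion.
So σ = E(δ_free − g)/L = 109×10³ × 0.5509/1100 = 54.59 MPa.
P = σA = 54.59 × 400 = 21.83 kN.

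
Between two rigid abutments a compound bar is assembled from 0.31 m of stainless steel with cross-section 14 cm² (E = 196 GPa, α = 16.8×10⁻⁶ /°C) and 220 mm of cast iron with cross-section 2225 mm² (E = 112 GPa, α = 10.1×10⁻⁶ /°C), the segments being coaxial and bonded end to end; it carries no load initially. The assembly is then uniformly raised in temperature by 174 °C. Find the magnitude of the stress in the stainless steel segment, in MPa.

If the supports were absent, the total length change would be Σ αᵢΔT Lᵢ = 16.8×10⁻⁶×174×310 + 10.1×10⁻⁶×174×220 = 1.293 mm.
The rigid supports impose zero overall length change; the single axial force P common to all segments must satisfy P Σ Lᵢ/(AᵢEᵢ) = δ_free.
The series flexibility is Σ Lᵢ/(AᵢEᵢ) = 310/(1400×196×10³) + 220/(2225×112×10³) = 2.013×10⁻⁶ mm/N.
So P = 1.293 / 2.013×10⁻⁶ = 642.4 kN, compressive.
σ_{stainless steel} = P / A = 642400 / 1400 = 458.8 MPa.

σ ≈ 459 MPa (compressive)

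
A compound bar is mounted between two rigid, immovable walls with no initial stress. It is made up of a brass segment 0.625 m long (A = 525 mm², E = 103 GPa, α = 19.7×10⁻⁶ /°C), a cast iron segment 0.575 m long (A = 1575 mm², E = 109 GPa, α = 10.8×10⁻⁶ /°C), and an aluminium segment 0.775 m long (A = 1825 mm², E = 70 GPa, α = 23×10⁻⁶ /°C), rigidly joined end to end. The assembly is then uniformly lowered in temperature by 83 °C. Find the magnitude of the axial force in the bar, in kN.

Free thermal contraction of the whole bar: Σ αᵢΔT Lᵢ = 19.7×10⁻⁶×83×625 + 10.8×10⁻⁶×83×575 + 23×10⁻⁶×83×775 = 3.017 mm.
The rigid supports impose zero overall length change; the single axial force P common to all segments must satisfy P Σ Lᵢ/(AᵢEᵢ) = δ_free.
Σ Lᵢ/(AᵢEᵢ) = 625/(525×103×10³) + 575/(1575×109×10³) + 775/(1825×70×10³) = 2.097×10⁻⁵ mm/N.
P = 3.017 / 2.097×10⁻⁵ = 143800 N = 143.8 kN, tensile.

P ≈ 144 kN (tensile)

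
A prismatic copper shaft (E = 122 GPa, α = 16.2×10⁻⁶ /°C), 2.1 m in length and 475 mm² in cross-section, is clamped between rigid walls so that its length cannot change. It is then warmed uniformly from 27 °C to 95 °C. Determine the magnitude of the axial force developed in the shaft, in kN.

P ≈ 63.8 kN (compressive)

The ends cannot move, so σ = EαΔT = 122×10³ × 16.2×10⁻⁶ × 68 = 134.4 MPa.
Then P = σA = 134.4 × 475 mm² = 63.84 kN, compressive.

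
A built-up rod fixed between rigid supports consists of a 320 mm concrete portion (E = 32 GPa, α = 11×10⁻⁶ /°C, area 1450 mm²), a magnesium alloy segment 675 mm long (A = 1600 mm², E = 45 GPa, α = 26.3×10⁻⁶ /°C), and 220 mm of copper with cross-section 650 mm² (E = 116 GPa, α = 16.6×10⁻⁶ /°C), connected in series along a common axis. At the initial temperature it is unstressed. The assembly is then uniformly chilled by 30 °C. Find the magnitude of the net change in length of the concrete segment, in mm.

Free thermal contraction of the whole bar: Σ αᵢΔT Lᵢ = 11×10⁻⁶×30×320 + 26.3×10⁻⁶×30×675 + 16.6×10⁻⁶×30×220 = 0.7477 mm.
The rigid supports impose zero overall length change; the single axial force P common to all segments must satisfy P Σ Lᵢ/(AᵢEᵢ) = δ_free.
Σ Lᵢ/(AᵢEᵢ) = 320/(1450×32×10³) + 675/(1600×45×10³) + 220/(650×116×10³) = 1.919×10⁻⁵ mm/N.
So P = 0.7477 / 1.919×10⁻⁵ = 38.97 kN, tensile.
For the concrete segment, free thermal change = 11×10⁻⁶×30×320 = 0.1056 mm and elastic change from P = 38970×320/(1450×32×10³) = 0.2687 mm; these oppose, so the net change is 0.163 mm (segment lengthens).

|ΔL| ≈ 0.163 mm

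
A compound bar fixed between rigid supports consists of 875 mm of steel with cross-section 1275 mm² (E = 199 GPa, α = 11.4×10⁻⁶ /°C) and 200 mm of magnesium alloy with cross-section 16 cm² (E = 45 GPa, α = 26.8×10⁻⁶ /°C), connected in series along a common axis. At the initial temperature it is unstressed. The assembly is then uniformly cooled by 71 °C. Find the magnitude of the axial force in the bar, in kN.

P ≈ 175 kN (tensile)

With the walls removed the bar would change length by δ_free = Σ αᵢΔT Lᵢ = 11.4×10⁻⁶×71×875 + 26.8×10⁻⁶×71×200 = 1.089 mm.
Since the ends are fixed, an axial force P builds up, equal in every segment, with P · Σ Lᵢ/(AᵢEᵢ) = δ_free.
The series flexibility is Σ Lᵢ/(AᵢEᵢ) = 875/(1275×199×10³) + 200/(1600×45×10³) = 6.226×10⁻⁶ mm/N.
P = 1.089 / 6.226×10⁻⁶ = 174900 N = 174.9 kN, tensile.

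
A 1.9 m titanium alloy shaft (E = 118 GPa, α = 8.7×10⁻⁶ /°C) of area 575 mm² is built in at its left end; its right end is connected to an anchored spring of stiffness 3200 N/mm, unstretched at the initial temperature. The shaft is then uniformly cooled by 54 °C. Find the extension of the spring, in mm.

If the spring were absent the shaft would shorten by αΔT L = 8.7×10⁻⁶ × 54 × 1900 = 0.8926 mm.
With a force P in the spring, the elastic change of the shaft is PL/(AE) and that of the spring is P/k; compatibility requires their sum to equal δ_free.
P [ L/(AE) + 1/k ] = δ_free → P [ 1900/(575×118×10³) + 1/(3200) ] = 0.8926.
P = 0.8926 / 0.0003405 = 2621 N.
Spring extension = P/k = 2621/(3200) = 0.8192 mm.

δ ≈ 0.819 mm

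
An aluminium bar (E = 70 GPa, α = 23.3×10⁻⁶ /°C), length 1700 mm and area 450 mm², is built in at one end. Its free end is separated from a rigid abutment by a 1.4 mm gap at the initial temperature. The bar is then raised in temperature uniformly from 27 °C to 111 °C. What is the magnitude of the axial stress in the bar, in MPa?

σ ≈ 79.4 MPa (compressive)

If the wall were absent the bar would grow by αΔT L = 23.3×10⁻⁶ × 84 × 1700 = 3.327 mm.
The gap closes (δ_free > 1.4 mm) and the wall then resists a further 3.327 − 1.4 = 1.927 mm of expansion.
So σ = E(δ_free − g)/L = 70×10³ × 1.927/1700 = 79.36 MPa.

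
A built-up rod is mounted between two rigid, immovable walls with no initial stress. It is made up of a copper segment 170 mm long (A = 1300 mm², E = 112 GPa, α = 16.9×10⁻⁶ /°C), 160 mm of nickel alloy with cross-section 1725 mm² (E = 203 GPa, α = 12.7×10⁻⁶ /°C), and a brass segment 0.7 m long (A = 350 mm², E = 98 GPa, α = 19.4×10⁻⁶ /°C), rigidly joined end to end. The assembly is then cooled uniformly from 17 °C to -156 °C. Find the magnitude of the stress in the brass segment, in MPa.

σ ≈ 415 MPa (tensile)

Free thermal contraction of the whole bar: Σ αᵢΔT Lᵢ = 16.9×10⁻⁶×173×170 + 12.7×10⁻⁶×173×160 + 19.4×10⁻⁶×173×700 = 3.198 mm.
The walls prevent any net length change, so an axial force P (same in every segment) develops. Compatibility: P · Σ Lᵢ/(AᵢEᵢ) = δ_free.
The series flexibility is Σ Lᵢ/(AᵢEᵢ) = 170/(1300×112×10³) + 160/(1725×203×10³) + 700/(350×98×10³) = 2.203×10⁻⁵ mm/N.
So P = 3.198 / 2.203×10⁻⁵ = 145.1 kN, tensile.
σ_{brass} = P / A = 145100 / 350 = 414.7 MPa.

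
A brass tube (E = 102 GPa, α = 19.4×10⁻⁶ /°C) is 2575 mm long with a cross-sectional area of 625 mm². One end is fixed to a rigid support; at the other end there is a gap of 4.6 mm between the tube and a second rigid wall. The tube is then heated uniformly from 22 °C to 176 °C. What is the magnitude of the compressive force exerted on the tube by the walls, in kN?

Unrestrained expansion: δ_free = αΔT L = 19.4×10⁻⁶ × 154 × 2575 = 7.693 mm.
This exceeds the 4.6 mm gap, so the wall pushes back. The portion of expansion that must be recovered elastically is δ_free − gap = 7.693 − 4.6 = 3.093 mm.
That suppressed elongation corresponds to σ = E·Δ/L = 102×10³ × 3.093/2575 = 122.5 MPa.
Force on the wall = σA = 122.5 × 625 mm² = 76.58 kN.

P ≈ 76.6 kN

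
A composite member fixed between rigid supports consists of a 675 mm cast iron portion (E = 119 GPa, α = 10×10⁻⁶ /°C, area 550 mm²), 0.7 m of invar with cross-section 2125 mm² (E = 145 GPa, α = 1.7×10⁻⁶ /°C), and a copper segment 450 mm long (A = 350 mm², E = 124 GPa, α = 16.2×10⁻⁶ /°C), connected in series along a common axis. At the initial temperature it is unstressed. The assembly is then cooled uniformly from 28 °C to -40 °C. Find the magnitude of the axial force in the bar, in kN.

P ≈ 45.1 kN (tensile)

Free thermal contraction of the whole bar: Σ αᵢΔT Lᵢ = 10×10⁻⁶×68×675 + 1.7×10⁻⁶×68×700 + 16.2×10⁻⁶×68×450 = 1.036 mm.
The walls prevent any net length change, so an axial force P (same in every segment) develops. Compatibility: P · Σ Lᵢ/(AᵢEᵢ) = δ_free.
Σ Lᵢ/(AᵢEᵢ) = 675/(550×119×10³) + 700/(2125×145×10³) + 450/(350×124×10³) = 2.295×10⁻⁵ mm/N.
P = 1.036 / 2.295×10⁻⁵ = 45120 N = 45.12 kN, tensile.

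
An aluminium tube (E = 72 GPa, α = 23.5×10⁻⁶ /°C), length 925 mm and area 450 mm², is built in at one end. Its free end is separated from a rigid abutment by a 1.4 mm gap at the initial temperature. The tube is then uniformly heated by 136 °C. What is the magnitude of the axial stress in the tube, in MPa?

If the wall were absent the tube would grow by αΔT L = 23.5×10⁻⁶ × 136 × 925 = 2.956 mm.
After closing the 1.4 mm clearance, 2.956 − 1.4 = 1.556 mm of expansion remains to be suppressed by the wall.
So σ = E(δ_free − g)/L = 72×10³ × 1.556/925 = 121.1 MPa.

σ ≈ 121 MPa (compressive)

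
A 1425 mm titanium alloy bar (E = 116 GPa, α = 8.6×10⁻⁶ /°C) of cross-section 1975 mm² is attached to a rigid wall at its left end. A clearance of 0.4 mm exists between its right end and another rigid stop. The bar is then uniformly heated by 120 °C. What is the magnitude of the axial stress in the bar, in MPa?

σ ≈ 87.2 MPa (compressive)

Free thermal elongation = αΔT L = 8.6×10⁻⁶ × 120 × 1425 = 1.471 mm.
After closing the 0.4 mm clearance, 1.471 − 0.4 = 1.071 mm of expansion remains to be suppressed by the wall.
Compatibility: PL/(AE) = 1.071 mm, so σ = P/A = E × (1.071/1425) = 87.15 MPa.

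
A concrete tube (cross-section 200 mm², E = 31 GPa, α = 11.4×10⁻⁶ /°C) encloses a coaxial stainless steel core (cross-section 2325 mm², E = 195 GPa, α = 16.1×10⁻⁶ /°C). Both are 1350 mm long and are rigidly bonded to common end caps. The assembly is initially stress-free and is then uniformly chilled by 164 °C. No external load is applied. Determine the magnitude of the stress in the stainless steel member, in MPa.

σ ≈ 2.03 MPa (tensile)

The stainless steel has the larger α, so on cooling it would change length more than the concrete if both were free. The rigid plates force a common final length, so the stainless steel is put into tension and the concrete into compression, with equal and opposite forces P (no external load).
Setting the final lengths equal and cancelling L: (α₁ − α₂)ΔT = P/(A₁E₁) + P/(A₂E₂).
|α₁ − α₂|·ΔT = 4.7×10⁻⁶ × 164 = 0.0007708.
1/(A₁E₁) + 1/(A₂E₂) = 1/(200×31×10³) + 1/(2325×195×10³) = 1.635×10⁻⁷ N⁻¹.
P = 0.0007708 / 1.635×10⁻⁷ = 4714 N = 4.714 kN.
σ_{stainless steel} = P/A₂ = 4714/2325 = 2.028 MPa, tensile.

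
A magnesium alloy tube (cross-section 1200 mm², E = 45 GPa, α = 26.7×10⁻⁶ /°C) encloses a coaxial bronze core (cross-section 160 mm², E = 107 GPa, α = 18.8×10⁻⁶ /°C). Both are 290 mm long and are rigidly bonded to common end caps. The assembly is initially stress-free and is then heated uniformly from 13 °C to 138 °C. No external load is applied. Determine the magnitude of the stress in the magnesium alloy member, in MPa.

σ ≈ 10.7 MPa (compressive)

Both members must finish at the same length. With the larger α, the magnesium alloy tends to over-expand; the plates restrain it, putting the magnesium alloy in compression and the bronze in tension. With no external load the two internal forces are equal and opposite, magnitude P.
Setting the final lengths equal and cancelling L: (α₁ − α₂)ΔT = P/(A₁E₁) + P/(A₂E₂).
|α₁ − α₂|·ΔT = 7.9×10⁻⁶ × 125 = 0.0009875.
1/(A₁E₁) + 1/(A₂E₂) = 1/(1200×45×10³) + 1/(160×107×10³) = 7.693×10⁻⁸ N⁻¹.
P = 0.0009875 / 7.693×10⁻⁸ = 12840 N = 12.84 kN.
σ_{magnesium alloy} = P/A₁ = 12840/1200 = 10.7 MPa, compressive.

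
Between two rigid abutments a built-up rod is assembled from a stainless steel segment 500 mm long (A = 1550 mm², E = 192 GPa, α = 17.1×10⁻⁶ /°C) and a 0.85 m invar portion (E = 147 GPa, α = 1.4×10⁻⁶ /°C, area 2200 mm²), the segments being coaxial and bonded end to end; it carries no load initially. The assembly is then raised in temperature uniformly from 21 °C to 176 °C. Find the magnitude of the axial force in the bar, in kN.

Free thermal expansion of the whole bar: Σ αᵢΔT Lᵢ = 17.1×10⁻⁶×155×500 + 1.4×10⁻⁶×155×850 = 1.51 mm.
Since the ends are fixed, an axial force P builds up, equal in every segment, with P · Σ Lᵢ/(AᵢEᵢ) = δ_free.
The series flexibility is Σ Lᵢ/(AᵢEᵢ) = 500/(1550×192×10³) + 850/(2200×147×10³) = 4.308×10⁻⁶ mm/N.
Hence P = δ_free / Σ(L/AE) = 1.51/4.308×10⁻⁶ = 350.4 kN (compressive).

P ≈ 350 kN (compressive)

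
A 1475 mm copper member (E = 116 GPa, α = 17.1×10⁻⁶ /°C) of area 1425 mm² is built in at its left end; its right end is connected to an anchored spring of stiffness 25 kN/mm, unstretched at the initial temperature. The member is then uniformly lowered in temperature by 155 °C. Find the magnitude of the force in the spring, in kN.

Free thermal contraction: δ_free = αΔT L = 17.1×10⁻⁶ × 155 × 1475 = 3.909 mm.
With a force P in the spring, the elastic change of the member is PL/(AE) and that of the spring is P/k; compatibility requires their sum to equal δ_free.
P [ L/(AE) + 1/k ] = δ_free → P [ 1475/(1425×116×10³) + 1/(25×10³) ] = 3.909.
P = 3.909 / 4.892×10⁻⁵ = 79910 N.

P ≈ 79.9 kN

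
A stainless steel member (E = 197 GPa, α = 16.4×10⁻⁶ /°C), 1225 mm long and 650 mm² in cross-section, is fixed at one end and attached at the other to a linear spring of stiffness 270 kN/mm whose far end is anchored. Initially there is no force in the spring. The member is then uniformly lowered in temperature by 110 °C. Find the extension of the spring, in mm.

Free thermal contraction: δ_free = αΔT L = 16.4×10⁻⁶ × 110 × 1225 = 2.21 mm.
Let P be the tensile force in the spring. The member extends elastically by PL/(AE) and the spring stretches by P/k; together these equal δ_free.
P [ L/(AE) + 1/k ] = δ_free → P [ 1225/(650×197×10³) + 1/(270×10³) ] = 2.21.
P = 2.21 / 1.327×10⁻⁵ = 166500 N.
Spring extension = P/k = 166500/(270×10³) = 0.6168 mm.

δ ≈ 0.617 mm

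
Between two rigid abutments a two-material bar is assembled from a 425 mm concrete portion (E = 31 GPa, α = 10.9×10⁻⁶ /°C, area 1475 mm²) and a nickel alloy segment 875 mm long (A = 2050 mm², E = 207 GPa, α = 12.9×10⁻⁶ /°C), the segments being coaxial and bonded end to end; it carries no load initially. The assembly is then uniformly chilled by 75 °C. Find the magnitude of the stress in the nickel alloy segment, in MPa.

If the supports were absent, the total length change would be Σ αᵢΔT Lᵢ = 10.9×10⁻⁶×75×425 + 12.9×10⁻⁶×75×875 = 1.194 mm.
Since the ends are fixed, an axial force P builds up, equal in every segment, with P · Σ Lᵢ/(AᵢEᵢ) = δ_free.
The series flexibility is Σ Lᵢ/(AᵢEᵢ) = 425/(1475×31×10³) + 875/(2050×207×10³) = 1.136×10⁻⁵ mm/N.
Hence P = δ_free / Σ(L/AE) = 1.194/1.136×10⁻⁵ = 105.1 kN (tensile).
σ_{nickel alloy} = P / A = 105100 / 2050 = 51.29 MPa.

σ ≈ 51.3 MPa (tensile)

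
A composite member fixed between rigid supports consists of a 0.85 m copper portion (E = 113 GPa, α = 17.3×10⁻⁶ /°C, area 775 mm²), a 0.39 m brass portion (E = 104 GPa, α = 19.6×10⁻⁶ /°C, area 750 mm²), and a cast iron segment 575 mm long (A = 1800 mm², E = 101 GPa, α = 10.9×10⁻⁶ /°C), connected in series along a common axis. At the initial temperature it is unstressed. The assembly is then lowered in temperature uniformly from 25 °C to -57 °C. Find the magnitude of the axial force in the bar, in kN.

P ≈ 131 kN (tensile)

With the walls removed the bar would change length by δ_free = Σ αᵢΔT Lᵢ = 17.3×10⁻⁶×82×850 + 19.6×10⁻⁶×82×390 + 10.9×10⁻⁶×82×575 = 2.347 mm.
The rigid supports impose zero overall length change; the single axial force P common to all segments must satisfy P Σ Lᵢ/(AᵢEᵢ) = δ_free.
Σ Lᵢ/(AᵢEᵢ) = 850/(775×113×10³) + 390/(750×104×10³) + 575/(1800×101×10³) = 1.787×10⁻⁵ mm/N.
Hence P = δ_free / Σ(L/AE) = 2.347/1.787×10⁻⁵ = 131.3 kN (tensile).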